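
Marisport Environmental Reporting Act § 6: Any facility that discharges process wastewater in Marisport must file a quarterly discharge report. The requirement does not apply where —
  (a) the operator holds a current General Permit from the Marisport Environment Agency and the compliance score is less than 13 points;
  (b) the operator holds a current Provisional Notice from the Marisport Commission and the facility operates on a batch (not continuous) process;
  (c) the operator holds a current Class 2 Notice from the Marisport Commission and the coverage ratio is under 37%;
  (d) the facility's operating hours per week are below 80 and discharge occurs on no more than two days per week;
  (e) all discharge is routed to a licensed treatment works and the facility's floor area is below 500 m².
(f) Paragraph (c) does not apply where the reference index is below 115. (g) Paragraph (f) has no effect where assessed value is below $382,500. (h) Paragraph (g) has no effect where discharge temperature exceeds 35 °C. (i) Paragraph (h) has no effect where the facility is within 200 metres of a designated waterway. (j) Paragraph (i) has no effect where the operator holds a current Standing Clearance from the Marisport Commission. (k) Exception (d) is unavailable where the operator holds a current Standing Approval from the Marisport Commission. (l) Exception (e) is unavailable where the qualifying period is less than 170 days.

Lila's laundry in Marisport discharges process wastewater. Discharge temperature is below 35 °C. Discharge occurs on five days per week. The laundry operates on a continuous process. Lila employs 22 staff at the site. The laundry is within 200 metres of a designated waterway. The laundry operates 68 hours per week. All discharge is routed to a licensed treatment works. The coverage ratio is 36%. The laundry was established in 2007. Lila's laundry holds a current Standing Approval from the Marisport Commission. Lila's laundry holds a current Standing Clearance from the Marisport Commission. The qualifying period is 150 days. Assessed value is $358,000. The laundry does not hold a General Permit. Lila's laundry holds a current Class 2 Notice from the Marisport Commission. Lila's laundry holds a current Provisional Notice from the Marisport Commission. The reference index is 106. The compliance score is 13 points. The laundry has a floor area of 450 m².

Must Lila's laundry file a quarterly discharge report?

No — exception (c) applies; Lila's laundry is not required to file a quarterly discharge report.

Exception (a) does not apply: no General Permit is held.
Exception (b) requires that the facility operates on a batch (not continuous) process; but the facility operates on a continuous process, so (b) is unavailable.
Exception (c): a current Class 2 Notice is held; the coverage ratio is 36%, under the 37% limit — every condition holds. Applying paragraphs (f)–(j): (f) applies (the reference index is 106, below the 115 limit), but is itself disapplied by (g): (g) operates against (f): assessed value is $358,000, below the $382,500 limit. (h), which would lift (g), does not operate here — discharge temperature is below 35 °C. (c) remains available.
Exception (d) requires that discharge occurs on no more than two days per week; but discharge occurs on five days per week, so (d) is unavailable.
Exception (e)'s conditions are all satisfied: discharge is routed to a licensed treatment works; the facility's floor area is 450 m², below the 500 m² limit. Turning to paragraph (l): (l) operates against (e): the qualifying period is 150 days, less than the 170 days limit. Exception (e) does not apply.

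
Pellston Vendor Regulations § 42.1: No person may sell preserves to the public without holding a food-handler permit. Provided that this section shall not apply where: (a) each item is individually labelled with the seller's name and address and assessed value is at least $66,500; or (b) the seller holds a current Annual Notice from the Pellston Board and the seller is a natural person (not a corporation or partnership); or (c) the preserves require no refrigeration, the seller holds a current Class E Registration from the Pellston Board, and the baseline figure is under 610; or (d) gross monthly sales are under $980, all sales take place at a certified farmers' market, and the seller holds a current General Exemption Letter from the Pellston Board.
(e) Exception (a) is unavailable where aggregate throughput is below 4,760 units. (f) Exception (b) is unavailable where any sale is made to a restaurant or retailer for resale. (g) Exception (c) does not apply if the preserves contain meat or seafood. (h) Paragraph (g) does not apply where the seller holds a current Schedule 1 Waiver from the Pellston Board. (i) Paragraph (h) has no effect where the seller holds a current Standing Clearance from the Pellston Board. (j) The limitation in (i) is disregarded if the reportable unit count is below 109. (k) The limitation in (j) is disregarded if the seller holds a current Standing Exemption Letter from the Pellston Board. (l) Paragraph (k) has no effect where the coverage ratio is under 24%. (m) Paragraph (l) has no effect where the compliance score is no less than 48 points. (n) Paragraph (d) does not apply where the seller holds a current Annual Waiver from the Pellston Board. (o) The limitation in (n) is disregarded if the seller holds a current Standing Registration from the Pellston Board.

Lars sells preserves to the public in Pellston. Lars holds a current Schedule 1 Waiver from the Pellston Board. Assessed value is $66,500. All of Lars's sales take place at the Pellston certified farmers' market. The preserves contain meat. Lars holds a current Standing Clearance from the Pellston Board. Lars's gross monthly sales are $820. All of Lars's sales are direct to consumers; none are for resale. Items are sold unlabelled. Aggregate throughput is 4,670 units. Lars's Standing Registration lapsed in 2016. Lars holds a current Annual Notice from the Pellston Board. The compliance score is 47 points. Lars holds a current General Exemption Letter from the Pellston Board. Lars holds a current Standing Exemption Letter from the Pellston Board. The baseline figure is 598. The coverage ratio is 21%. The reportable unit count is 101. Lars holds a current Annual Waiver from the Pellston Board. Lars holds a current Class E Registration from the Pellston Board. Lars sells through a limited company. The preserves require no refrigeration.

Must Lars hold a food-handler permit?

Exception (a) fails — items are sold unlabelled.
Exception (b) does not apply: the seller operates through a limited company.
Exception (c) is satisfied on its face — the preserves are shelf-stable; a current Class E Registration is held; the baseline figure is 598, under the 610 limit. Considering the limiting provisions: (g) operates (the preserves contain meat), but is itself disapplied by (h): (h) operates against (g): a current Schedule 1 Waiver is held. (i) would limit (h) — a current Standing Clearance is held — but (j) sets (i) aside: (j) operates against (i): the reportable unit count is 101, below the 109 limit. (k) is engaged (a current Standing Exemption Letter is held), but is overridden by (l): (l) operates against (k): the coverage ratio is 21%, under the 24% limit. (m) is not triggered (the compliance score is 47 points, short of 48 points), so (l) stands. (c) remains available.
Exception (d)'s conditions are all satisfied: gross monthly sales are $820, under the $980 limit; all sales are at a certified farmers' market; a current General Exemption Letter is held. However, paragraphs (n)–(o) must be considered: (n) operates against (d): a current Annual Waiver is held. (o) is not engaged (no current Standing Registration is held), so (n) stands. Exception (d) does not apply.

No — exception (c) applies; Lars is not required to hold a food-handler permit.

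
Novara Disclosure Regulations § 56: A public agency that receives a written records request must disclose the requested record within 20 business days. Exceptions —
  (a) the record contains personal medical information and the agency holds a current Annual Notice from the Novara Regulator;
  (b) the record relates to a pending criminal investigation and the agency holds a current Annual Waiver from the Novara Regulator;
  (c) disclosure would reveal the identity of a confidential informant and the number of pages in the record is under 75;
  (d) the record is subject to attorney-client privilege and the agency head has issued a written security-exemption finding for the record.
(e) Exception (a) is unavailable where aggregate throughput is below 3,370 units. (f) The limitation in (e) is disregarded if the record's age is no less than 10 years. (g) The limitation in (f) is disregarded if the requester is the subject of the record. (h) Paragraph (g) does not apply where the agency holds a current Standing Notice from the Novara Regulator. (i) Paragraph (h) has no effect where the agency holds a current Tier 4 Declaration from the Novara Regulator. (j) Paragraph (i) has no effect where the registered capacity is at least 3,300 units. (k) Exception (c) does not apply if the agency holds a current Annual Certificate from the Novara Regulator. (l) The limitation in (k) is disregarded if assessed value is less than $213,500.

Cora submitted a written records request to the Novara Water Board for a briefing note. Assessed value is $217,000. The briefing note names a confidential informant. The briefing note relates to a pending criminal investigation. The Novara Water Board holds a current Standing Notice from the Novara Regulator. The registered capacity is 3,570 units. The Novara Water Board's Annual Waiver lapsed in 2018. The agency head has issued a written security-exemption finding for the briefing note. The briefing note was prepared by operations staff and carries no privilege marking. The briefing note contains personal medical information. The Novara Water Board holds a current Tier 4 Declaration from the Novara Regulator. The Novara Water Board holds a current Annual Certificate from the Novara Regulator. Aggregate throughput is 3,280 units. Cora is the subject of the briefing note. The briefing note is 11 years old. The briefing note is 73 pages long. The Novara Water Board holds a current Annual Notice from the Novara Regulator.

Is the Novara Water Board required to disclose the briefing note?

All of (a)'s requirements are met (the briefing note contains personal medical information; a current Annual Notice is held). Considering the limiting provisions: (e) applies (aggregate throughput is 3,280 units, below the 3,370 units limit), but is overridden by (f): (f) is triggered — the record's age is 11 years, meeting the 10 years threshold. (g) would limit (f) — Cora is the subject of the briefing note — but (h) sets (g) aside: (h) operates — a current Standing Notice is held. (i) would limit (h) — a current Tier 4 Declaration is held — but (j) sets (i) aside: (j) operates against (i): the registered capacity is 3,570 units, meeting the 3,300 units threshold. So (a) applies.
Exception (b) requires that the agency holds a current Annual Waiver from the Novara Regulator; but the Annual Waiver is not current, so (b) is unavailable.
Exception (c) is satisfied on its face — the briefing note names a confidential informant; the number of pages in the record is 73, under the 75 limit. But applying paragraphs (k)–(l): (k) operates against (c): a current Annual Certificate is held. (l) is inapplicable (assessed value is $217,000, not less than $213,500), so (k) stands. So (c) is unavailable.
Exception (d) requires that the record is subject to attorney-client privilege; but the briefing note carries no privilege marking, so (d) is unavailable.

No — exception (a) applies; the Novara Water Board is not required to disclose the briefing note.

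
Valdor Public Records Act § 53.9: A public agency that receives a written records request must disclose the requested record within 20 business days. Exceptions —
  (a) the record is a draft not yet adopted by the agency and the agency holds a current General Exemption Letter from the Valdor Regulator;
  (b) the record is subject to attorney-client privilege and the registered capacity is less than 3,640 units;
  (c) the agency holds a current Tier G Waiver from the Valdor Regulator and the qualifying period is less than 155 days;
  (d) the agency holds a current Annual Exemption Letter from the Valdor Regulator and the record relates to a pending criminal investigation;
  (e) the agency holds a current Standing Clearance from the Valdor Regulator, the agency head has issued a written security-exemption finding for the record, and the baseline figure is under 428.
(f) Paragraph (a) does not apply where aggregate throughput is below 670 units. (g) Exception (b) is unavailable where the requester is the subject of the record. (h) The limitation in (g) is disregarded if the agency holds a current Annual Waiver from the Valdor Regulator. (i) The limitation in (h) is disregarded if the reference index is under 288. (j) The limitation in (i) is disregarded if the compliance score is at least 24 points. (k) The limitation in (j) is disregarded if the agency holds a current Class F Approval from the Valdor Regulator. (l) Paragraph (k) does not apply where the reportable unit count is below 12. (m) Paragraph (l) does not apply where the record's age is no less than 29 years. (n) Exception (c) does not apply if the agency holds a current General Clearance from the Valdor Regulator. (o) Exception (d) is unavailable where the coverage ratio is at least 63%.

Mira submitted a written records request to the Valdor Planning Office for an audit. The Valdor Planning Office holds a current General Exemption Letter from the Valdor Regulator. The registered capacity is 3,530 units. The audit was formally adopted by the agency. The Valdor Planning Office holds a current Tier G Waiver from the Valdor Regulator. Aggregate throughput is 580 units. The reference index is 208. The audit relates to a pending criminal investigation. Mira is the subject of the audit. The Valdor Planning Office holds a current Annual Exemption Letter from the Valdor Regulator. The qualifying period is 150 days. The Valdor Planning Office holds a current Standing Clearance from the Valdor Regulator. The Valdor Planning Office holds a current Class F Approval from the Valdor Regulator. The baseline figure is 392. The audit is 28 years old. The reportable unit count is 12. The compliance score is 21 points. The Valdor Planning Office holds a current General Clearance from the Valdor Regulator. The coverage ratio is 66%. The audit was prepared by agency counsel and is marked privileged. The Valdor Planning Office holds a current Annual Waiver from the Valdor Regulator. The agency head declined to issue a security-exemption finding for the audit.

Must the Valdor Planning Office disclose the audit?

Exception (a) fails — the audit has been formally adopted.
Exception (b): the audit is privileged; the registered capacity is 3,530 units, less than the 3,640 units limit — every condition holds. However, paragraphs (g)–(m) must be considered: (g) operates — Mira is the subject of the audit. (h) is engaged (a current Annual Waiver is held), but is itself disapplied by (i): (i) operates — the reference index is 208, under the 288 limit. (j) is not engaged (the compliance score is 21 points, short of 24 points), so (i) stands. So (b) is unavailable.
All of (c)'s requirements are met (a current Tier G Waiver is held; the qualifying period is 150 days, less than the 155 days limit). But applying paragraph (n): (n) operates — a current General Clearance is held. (c) is therefore removed.
Exception (d)'s conditions are all satisfied: a current Annual Exemption Letter is held; the audit relates to a pending investigation. However, paragraph (o) must be considered: (o) operates against (d): the coverage ratio is 66%, meeting the 63% threshold. (d) is therefore removed.
Exception (e) requires that the agency head has issued a written security-exemption finding for the record; but the agency head declined to issue a security-exemption finding, so (e) is unavailable.
None of the exceptions is available; § 53.9 applies in full.

Yes — the Valdor Planning Office must disclose the audit.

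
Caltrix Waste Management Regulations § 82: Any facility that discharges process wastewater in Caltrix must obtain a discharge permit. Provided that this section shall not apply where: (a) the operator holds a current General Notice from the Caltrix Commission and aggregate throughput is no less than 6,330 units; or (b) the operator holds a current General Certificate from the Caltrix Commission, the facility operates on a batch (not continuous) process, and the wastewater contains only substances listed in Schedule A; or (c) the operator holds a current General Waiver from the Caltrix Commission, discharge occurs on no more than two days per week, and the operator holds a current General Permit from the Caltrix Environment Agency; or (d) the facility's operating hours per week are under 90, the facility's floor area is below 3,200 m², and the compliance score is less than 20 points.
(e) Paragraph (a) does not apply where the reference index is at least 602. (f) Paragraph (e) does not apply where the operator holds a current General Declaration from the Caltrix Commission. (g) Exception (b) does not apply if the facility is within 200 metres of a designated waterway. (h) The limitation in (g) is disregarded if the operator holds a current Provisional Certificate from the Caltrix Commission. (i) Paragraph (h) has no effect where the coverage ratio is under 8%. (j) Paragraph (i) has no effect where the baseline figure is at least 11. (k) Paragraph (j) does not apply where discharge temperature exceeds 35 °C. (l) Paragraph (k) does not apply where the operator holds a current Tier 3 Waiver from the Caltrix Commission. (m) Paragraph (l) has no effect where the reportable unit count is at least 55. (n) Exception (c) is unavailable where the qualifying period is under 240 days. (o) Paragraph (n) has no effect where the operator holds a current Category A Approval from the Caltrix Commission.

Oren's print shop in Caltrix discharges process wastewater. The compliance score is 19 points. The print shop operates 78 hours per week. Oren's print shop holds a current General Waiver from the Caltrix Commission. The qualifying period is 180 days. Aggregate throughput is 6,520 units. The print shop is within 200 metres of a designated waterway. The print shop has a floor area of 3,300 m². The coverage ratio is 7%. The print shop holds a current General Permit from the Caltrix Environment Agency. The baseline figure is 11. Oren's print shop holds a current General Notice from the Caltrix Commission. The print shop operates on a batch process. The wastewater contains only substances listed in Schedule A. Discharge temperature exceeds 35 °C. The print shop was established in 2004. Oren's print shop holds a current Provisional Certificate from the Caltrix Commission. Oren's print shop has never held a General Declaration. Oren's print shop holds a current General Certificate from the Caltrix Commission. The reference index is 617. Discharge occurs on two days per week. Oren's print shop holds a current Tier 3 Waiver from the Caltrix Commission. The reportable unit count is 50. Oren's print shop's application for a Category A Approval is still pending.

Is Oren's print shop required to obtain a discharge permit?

No — exception (b) applies; Oren's print shop is not required to obtain a discharge permit.

Exception (a)'s conditions are all satisfied: a current General Notice is held; aggregate throughput is 6,520 units, meeting the 6,330 units threshold. But applying paragraphs (e)–(f): (e) operates against (a): the reference index is 617, meeting the 602 threshold. (f), which would lift (e), is inapplicable — no current General Declaration is held. Exception (a) does not apply.
Exception (b)'s conditions are all satisfied: a current General Certificate is held; the facility operates on a batch process; the wastewater is Schedule-A-only. Under paragraphs (g)–(m): (g) would limit (b) — the print shop is within 200 m of a designated waterway — but (h) sets (g) aside: (h) operates against (g): a current Provisional Certificate is held. (i) would limit (h) — the coverage ratio is 7%, under the 8% limit — but (j) sets (i) aside: (j) operates against (i): the baseline figure is 11, meeting the 11 threshold. (k) would limit (j) — discharge temperature exceeds 35 °C — but (l) sets (k) aside: (l) operates against (k): a current Tier 3 Waiver is held. (m), which would lift (l), does not operate here — the reportable unit count is 50, short of 55. Exception (b) stands.
All of (c)'s requirements are met (a current General Waiver is held; discharge occurs on no more than two days per week; a current General Permit is held). Turning to paragraphs (n)–(o): (n) is engaged — the qualifying period is 180 days, under the 240 days limit. (o) does not operate here (no current Category A Approval is held), so (n) stands. (c) is therefore removed.
Exception (d) fails — the facility's floor area is 3,300 m², not below 3,200 m².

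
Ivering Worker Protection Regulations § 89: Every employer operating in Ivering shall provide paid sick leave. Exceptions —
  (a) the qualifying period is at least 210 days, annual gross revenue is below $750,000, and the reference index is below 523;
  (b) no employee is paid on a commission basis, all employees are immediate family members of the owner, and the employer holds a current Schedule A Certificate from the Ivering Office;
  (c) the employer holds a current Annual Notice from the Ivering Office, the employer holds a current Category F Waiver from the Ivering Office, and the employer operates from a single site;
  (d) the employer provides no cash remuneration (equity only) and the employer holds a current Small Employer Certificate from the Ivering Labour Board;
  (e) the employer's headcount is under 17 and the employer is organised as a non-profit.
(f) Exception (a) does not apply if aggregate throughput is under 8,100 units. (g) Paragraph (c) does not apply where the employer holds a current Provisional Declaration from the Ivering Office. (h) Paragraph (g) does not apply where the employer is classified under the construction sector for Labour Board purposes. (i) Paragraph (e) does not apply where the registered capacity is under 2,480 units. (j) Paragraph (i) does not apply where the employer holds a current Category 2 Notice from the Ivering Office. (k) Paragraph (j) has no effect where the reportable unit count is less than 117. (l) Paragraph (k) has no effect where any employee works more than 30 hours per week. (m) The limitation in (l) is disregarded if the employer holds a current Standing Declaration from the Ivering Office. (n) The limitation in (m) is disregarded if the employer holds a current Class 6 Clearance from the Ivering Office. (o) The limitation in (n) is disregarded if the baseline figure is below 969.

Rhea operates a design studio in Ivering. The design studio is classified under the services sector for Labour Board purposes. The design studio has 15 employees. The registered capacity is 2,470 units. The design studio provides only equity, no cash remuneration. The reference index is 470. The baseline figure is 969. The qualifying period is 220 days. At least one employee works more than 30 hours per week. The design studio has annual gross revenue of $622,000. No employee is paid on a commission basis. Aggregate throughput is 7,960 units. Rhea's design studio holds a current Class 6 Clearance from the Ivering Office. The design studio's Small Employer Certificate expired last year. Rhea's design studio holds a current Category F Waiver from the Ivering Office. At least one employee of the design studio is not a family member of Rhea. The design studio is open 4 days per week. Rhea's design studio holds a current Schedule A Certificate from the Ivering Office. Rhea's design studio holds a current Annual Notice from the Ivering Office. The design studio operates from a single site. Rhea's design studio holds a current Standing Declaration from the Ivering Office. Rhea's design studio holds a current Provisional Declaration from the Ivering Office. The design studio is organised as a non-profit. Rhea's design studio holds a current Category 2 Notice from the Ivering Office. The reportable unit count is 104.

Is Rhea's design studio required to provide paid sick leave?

Exception (a) is satisfied on its face — the qualifying period is 220 days, meeting the 210 days threshold; annual gross revenue is $622,000, below the $750,000 limit; the reference index is 470, below the 523 limit. Turning to paragraph (f): (f) applies — aggregate throughput is 7,960 units, under the 8,100 units limit. So (a) is unavailable.
Exception (b) requires that all employees are immediate family members of the owner; but at least one employee is not a family member, so (b) is unavailable.
Exception (c)'s conditions are all satisfied: a current Annual Notice is held; a current Category F Waiver is held; the employer operates from a single site. Turning to paragraphs (g)–(h): (g) operates against (c): a current Provisional Declaration is held. (h) does not operate here (the design studio is classified under the services sector), so (g) stands. Exception (c) does not apply.
Exception (d) requires that the employer holds a current Small Employer Certificate from the Ivering Labour Board; but the Small Employer Certificate has expired, so (d) is unavailable.
Exception (e) is satisfied on its face — the employer's headcount is 15, under the 17 limit; the employer is a non-profit. As to paragraphs (i)–(o): (i) would limit (e) — the registered capacity is 2,470 units, under the 2,480 units limit — but (j) sets (i) aside: (j) operates against (i): a current Category 2 Notice is held. (k) would limit (j) — the reportable unit count is 104, less than the 117 limit — but (l) sets (k) aside: (l) operates against (k): at least one employee exceeds 30 hours/week. (m) would limit (l) — a current Standing Declaration is held — but (n) sets (m) aside: (n) is engaged — a current Class 6 Clearance is held. (o) does not operate here (the baseline figure is 969, not below 969), so (n) stands. So (e) applies.

No — exception (e) applies; Rhea's design studio is not required to provide paid sick leave.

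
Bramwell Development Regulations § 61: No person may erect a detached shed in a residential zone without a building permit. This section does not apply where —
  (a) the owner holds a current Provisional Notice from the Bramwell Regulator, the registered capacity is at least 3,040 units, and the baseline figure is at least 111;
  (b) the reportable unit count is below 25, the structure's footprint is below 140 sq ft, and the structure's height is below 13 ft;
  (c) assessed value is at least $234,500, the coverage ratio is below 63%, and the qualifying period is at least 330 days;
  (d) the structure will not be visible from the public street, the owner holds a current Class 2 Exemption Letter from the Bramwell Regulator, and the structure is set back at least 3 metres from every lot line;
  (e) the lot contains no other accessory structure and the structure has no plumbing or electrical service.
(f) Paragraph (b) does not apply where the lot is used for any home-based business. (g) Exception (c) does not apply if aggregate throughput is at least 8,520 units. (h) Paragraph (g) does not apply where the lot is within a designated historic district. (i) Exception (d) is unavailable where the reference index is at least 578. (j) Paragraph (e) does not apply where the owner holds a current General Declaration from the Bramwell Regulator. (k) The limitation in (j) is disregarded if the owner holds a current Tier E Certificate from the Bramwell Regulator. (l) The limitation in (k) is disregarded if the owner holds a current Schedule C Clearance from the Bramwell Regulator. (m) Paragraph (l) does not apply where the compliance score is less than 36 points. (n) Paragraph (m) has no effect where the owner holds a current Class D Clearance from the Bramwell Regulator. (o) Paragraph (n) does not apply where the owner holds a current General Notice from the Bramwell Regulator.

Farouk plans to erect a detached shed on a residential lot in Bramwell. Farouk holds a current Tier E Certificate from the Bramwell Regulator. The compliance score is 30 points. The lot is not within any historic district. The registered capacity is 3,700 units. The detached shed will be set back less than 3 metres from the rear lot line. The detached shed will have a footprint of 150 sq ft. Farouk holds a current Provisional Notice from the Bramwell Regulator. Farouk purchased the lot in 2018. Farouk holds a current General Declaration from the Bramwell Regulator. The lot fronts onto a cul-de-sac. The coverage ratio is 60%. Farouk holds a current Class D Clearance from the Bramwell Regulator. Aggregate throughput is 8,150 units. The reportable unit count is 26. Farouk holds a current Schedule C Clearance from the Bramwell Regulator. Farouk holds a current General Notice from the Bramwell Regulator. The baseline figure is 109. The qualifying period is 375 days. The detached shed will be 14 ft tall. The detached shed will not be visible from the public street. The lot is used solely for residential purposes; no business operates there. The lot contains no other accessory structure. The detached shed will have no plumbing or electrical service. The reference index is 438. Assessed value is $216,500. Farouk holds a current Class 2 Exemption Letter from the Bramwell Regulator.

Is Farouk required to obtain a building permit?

No — exception (e) applies; Farouk does not need a building permit.

Exception (a) requires that the baseline figure is at least 111; but the baseline figure is 109, short of 111, so (a) is unavailable.
Exception (b) requires that the reportable unit count is below 25; but the reportable unit count is 26, not below 25, so (b) is unavailable.
Exception (c) fails — assessed value is $216,500, short of $234,500.
Exception (d) requires that the structure is set back at least 3 metres from every lot line; but the rear setback is under 3 m, so (d) is unavailable.
Exception (e): the lot has no other accessory structure; there is no plumbing or electrical service — every condition holds. Considering the limiting provisions: (j) is triggered (a current General Declaration is held), but is displaced by (k): (k) operates — a current Tier E Certificate is held. (l) would limit (k) — a current Schedule C Clearance is held — but (m) sets (l) aside: (m) is triggered — the compliance score is 30 points, less than the 36 points limit. (n) operates (a current Class D Clearance is held), but is itself disapplied by (o): (o) is triggered — a current General Notice is held. So (e) applies.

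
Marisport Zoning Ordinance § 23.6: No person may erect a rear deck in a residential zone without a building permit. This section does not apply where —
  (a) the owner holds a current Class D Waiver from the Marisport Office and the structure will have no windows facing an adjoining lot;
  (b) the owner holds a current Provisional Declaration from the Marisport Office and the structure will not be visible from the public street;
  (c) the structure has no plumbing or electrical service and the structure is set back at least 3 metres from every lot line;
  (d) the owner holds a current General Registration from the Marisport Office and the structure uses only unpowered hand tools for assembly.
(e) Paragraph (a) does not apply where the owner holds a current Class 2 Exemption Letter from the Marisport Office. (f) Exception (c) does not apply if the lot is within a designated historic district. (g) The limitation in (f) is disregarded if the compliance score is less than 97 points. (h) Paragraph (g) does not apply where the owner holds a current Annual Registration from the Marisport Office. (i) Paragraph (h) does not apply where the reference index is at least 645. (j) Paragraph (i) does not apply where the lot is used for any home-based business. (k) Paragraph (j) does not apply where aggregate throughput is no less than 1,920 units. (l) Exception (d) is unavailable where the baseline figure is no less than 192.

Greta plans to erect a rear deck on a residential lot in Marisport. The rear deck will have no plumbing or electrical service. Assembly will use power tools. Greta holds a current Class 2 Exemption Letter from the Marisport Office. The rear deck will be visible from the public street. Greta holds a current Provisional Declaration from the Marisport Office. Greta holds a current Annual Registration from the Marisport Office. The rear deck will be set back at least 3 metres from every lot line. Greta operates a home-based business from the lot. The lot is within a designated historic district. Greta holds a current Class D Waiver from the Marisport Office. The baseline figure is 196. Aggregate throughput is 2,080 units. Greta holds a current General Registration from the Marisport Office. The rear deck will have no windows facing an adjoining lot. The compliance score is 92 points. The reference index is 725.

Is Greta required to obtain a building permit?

Exception (a) is satisfied on its face — a current Class D Waiver is held; no windows face an adjoining lot. However, paragraph (e) must be considered: (e) operates against (a): a current Class 2 Exemption Letter is held. So (a) is unavailable.
Exception (b) fails — the structure will be visible from the street.
Exception (c) is satisfied on its face — there is no plumbing or electrical service; the setback is at least 3 m on every side. Considering the limiting provisions: (f) would limit (c) — the lot is in a historic district — but (g) sets (f) aside: (g) is triggered — the compliance score is 92 points, less than the 97 points limit. (h) applies (a current Annual Registration is held), but is set aside by (i): (i) operates against (h): the reference index is 725, meeting the 645 threshold. (j) is engaged (a home-based business operates on the lot), but is set aside by (k): (k) is engaged — aggregate throughput is 2,080 units, meeting the 1,920 units threshold. Exception (c) stands.
Exception (d) does not apply: assembly uses power tools.

No — exception (c) applies; Greta does not need a building permit.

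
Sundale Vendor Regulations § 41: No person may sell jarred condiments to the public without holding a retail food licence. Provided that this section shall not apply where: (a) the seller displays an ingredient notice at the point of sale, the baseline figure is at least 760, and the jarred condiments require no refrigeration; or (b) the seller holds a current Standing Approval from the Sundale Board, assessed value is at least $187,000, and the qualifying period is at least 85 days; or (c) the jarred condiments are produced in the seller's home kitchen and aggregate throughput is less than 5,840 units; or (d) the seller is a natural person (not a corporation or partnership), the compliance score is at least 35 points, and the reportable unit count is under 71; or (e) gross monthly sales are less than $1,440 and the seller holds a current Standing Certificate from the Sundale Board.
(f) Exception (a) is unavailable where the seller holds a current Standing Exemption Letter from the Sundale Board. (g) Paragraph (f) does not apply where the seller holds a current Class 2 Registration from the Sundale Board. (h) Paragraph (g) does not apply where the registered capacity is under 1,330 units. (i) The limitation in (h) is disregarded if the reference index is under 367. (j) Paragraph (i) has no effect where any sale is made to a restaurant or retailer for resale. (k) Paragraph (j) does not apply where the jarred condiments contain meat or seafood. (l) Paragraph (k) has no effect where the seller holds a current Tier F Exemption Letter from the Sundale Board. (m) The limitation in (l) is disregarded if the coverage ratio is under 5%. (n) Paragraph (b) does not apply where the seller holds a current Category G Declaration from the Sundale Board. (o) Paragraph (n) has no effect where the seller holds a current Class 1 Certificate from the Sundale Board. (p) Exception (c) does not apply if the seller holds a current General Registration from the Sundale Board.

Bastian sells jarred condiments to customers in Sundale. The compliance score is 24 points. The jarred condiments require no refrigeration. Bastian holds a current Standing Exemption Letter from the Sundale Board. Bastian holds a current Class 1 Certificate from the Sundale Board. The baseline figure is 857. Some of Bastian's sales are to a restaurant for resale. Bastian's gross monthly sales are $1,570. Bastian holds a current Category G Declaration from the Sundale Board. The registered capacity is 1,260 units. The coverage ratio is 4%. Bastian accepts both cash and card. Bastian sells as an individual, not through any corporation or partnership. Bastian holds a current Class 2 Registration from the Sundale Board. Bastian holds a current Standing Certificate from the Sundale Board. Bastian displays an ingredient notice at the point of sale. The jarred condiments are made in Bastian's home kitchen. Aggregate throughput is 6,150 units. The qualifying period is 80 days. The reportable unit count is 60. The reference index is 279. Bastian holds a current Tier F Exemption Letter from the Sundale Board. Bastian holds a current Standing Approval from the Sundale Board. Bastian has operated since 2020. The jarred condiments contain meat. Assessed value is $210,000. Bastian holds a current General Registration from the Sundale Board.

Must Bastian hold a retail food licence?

No — exception (a) applies; Bastian is not required to hold a retail food licence.

Exception (a)'s conditions are all satisfied: an ingredient notice is displayed; the baseline figure is 857, meeting the 760 threshold; the jarred condiments are shelf-stable. Under paragraphs (f)–(m): (f) would limit (a) — a current Standing Exemption Letter is held — but (g) sets (f) aside: (g) operates against (f): a current Class 2 Registration is held. (h) would limit (g) — the registered capacity is 1,260 units, under the 1,330 units limit — but (i) sets (h) aside: (i) is engaged — the reference index is 279, under the 367 limit. (j) applies (some sales are to a restaurant for resale), but is displaced by (k): (k) is engaged — the jarred condiments contain meat. (l) operates (a current Tier F Exemption Letter is held), but is overridden by (m): (m) operates — the coverage ratio is 4%, under the 5% limit. Exception (a) stands.
Exception (b) does not apply: the qualifying period is 80 days, short of 85 days.
Exception (c) requires that aggregate throughput is less than 5,840 units; but aggregate throughput is 6,150 units, not less than 5,840 units, so (c) is unavailable.
Exception (d) fails — the compliance score is 24 points, short of 35 points.
Exception (e) does not apply: gross monthly sales are $1,570, not less than $1,440.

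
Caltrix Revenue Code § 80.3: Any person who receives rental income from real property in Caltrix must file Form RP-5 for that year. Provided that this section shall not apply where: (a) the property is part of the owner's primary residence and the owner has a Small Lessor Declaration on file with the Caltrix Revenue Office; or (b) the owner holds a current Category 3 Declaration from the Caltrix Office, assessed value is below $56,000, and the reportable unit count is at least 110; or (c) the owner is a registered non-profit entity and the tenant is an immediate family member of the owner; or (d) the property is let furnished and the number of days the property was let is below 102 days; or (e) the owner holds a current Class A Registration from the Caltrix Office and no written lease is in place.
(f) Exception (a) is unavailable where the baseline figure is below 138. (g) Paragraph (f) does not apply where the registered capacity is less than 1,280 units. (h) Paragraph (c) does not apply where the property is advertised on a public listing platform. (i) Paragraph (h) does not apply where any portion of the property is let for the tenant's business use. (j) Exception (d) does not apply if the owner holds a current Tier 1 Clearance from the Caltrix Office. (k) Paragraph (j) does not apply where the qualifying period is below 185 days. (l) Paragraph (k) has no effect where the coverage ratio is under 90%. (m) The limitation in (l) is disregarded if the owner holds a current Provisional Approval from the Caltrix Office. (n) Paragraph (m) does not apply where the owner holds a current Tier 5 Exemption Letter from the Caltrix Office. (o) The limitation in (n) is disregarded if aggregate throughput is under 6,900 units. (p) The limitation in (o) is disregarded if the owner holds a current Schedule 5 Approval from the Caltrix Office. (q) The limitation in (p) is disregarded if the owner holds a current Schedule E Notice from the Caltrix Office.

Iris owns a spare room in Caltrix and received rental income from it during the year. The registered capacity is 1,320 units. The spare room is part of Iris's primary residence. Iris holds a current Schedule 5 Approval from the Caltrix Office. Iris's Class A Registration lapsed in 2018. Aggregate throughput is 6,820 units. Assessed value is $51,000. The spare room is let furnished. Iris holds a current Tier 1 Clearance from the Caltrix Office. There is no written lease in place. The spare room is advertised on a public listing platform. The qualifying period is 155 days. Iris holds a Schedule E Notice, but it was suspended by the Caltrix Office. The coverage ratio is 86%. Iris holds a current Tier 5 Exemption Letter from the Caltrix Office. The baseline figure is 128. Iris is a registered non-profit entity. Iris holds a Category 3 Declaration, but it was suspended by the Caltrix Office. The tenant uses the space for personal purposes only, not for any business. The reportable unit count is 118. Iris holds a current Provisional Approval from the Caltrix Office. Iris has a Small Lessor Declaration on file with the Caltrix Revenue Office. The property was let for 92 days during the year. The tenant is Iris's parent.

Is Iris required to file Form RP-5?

Yes — Iris must file Form RP-5.

All of (a)'s requirements are met (the spare room is part of the primary residence; a Small Lessor Declaration is on file). However, paragraphs (f)–(g) must be considered: (f) operates against (a): the baseline figure is 128, below the 138 limit. (g), which would lift (f), does not operate here — the registered capacity is 1,320 units, not less than 1,280 units. (a) is therefore removed.
Exception (b) does not apply: no current Category 3 Declaration is held.
All of (c)'s requirements are met (Iris is a registered non-profit; the tenant is an immediate family member). But: (h) operates — the property is publicly advertised. (i) is not triggered (the space is used for personal purposes only), so (h) stands. Exception (c) does not apply.
Exception (d)'s conditions are all satisfied: the property is let furnished; the number of days the property was let is 92 days, below the 102 days limit. But applying paragraphs (j)–(q): (j) operates against (d): a current Tier 1 Clearance is held. (k) would limit (j) — the qualifying period is 155 days, below the 185 days limit — but (l) sets (k) aside: (l) operates against (k): the coverage ratio is 86%, under the 90% limit. (m) would limit (l) — a current Provisional Approval is held — but (n) sets (m) aside: (n) operates against (m): a current Tier 5 Exemption Letter is held. (o) is engaged (aggregate throughput is 6,820 units, under the 6,900 units limit), but is displaced by (p): (p) operates against (o): a current Schedule 5 Approval is held. (q), which would lift (p), is inapplicable — no current Schedule E Notice is held. Exception (d) does not apply.
Exception (e) does not apply: there is no Class A Registration in force.
Every exception is unavailable, so the rule governs.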